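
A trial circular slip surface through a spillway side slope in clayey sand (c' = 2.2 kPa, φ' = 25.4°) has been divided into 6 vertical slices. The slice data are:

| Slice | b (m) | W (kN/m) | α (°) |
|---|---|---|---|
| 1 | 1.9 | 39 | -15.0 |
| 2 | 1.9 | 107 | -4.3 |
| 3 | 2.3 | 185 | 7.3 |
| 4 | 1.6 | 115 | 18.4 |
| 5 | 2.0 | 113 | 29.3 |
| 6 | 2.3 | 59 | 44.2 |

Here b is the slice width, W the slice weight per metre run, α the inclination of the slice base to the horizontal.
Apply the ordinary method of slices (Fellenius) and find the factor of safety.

Ordinary method of slices: FS = Σ[c'·Δl_i + (W_i cosα_i)·tanφ'] / Σ W_i sinα_i, with Δl_i = b_i / cosα_i.
Slice 1: Δl = 1.9/cos(-15.0°) = 1.967 m; N'_1 = 39·cos(-15.0°) = 37.7; c'Δl = 4.33; W sinα = -10.1
Slice 2: Δl = 1.9/cos(-4.3°) = 1.905 m; N'_2 = 107·cos(-4.3°) = 106.7; c'Δl = 4.19; W sinα = -8.0
Slice 3: Δl = 2.3/cos7.3° = 2.319 m; N'_3 = 185·cos7.3° = 183.5; c'Δl = 5.10; W sinα = 23.5
Slice 4: Δl = 1.6/cos18.4° = 1.686 m; N'_4 = 115·cos18.4° = 109.1; c'Δl = 3.71; W sinα = 36.3
Slice 5: Δl = 2.0/cos29.3° = 2.293 m; N'_5 = 113·cos29.3° = 98.5; c'Δl = 5.05; W sinα = 55.3
Slice 6: Δl = 2.3/cos44.2° = 3.208 m; N'_6 = 59·cos44.2° = 42.3; c'Δl = 7.06; W sinα = 41.1
Σc'Δl = 29.4 kN/m; ΣN' = 577.8 kN/m; ΣW sinα = 138.1 kN/m
Resisting = 29.4 + 577.8·tan25.4° = 29.4 + 274.4 = 303.8 kN/m
FS = 303.8 / 138.1 = 2.200

FS = 2.20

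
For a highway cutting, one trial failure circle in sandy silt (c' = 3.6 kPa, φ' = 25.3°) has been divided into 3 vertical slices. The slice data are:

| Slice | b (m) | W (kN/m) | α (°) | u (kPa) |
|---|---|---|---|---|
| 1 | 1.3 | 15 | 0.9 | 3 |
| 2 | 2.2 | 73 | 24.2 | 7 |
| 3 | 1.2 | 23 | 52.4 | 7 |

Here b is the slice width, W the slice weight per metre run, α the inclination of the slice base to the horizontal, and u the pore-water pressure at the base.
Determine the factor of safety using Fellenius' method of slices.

Ordinary method of slices: FS = Σ[c'·Δl_i + (W_i cosα_i − u_i·Δl_i)·tanφ'] / Σ W_i sinα_i, with Δl_i = b_i / cosα_i.
Slice 1: Δl = 1.3/cos0.9° = 1.300 m; N'_1 = 15·cos0.9° − 3·1.300 = 11.1; c'Δl = 4.68; W sinα = 0.2
Slice 2: Δl = 2.2/cos24.2° = 2.412 m; N'_2 = 73·cos24.2° − 7·2.412 = 49.7; c'Δl = 8.68; W sinα = 29.9
Slice 3: Δl = 1.2/cos52.4° = 1.967 m; N'_3 = 23·cos52.4° − 7·1.967 = 0.3; c'Δl = 7.08; W sinα = 18.2
Σc'Δl = 20.4 kN/m; ΣN' = 61.1 kN/m; ΣW sinα = 48.4 kN/m
Resisting = 20.4 + 61.1·tan25.3° = 20.4 + 28.9 = 49.3 kN/m
FS = 49.3 / 48.4 = 1.019

FS = 1.02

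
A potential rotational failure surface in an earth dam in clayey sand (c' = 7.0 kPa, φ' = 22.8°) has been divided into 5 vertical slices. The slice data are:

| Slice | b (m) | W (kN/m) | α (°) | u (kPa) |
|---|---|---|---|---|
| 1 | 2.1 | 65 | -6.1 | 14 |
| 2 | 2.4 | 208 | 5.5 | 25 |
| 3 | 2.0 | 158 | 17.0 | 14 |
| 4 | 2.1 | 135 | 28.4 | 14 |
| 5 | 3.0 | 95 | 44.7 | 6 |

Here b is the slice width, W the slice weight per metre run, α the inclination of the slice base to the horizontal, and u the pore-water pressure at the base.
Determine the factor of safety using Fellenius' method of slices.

Ordinary method of slices: FS = Σ[c'·Δl_i + (W_i cosα_i − u_i·Δl_i)·tanφ'] / Σ W_i sinα_i, with Δl_i = b_i / cosα_i.
Slice 1: Δl = 2.1/cos(-6.1°) = 2.112 m; N'_1 = 65·cos(-6.1°) − 14·2.112 = 35.1; c'Δl = 14.78; W sinα = -6.9
Slice 2: Δl = 2.4/cos5.5° = 2.411 m; N'_2 = 208·cos5.5° − 25·2.411 = 146.8; c'Δl = 16.88; W sinα = 19.9
Slice 3: Δl = 2.0/cos17.0° = 2.091 m; N'_3 = 158·cos17.0° − 14·2.091 = 121.8; c'Δl = 14.64; W sinα = 46.2
Slice 4: Δl = 2.1/cos28.4° = 2.387 m; N'_4 = 135·cos28.4° − 14·2.387 = 85.3; c'Δl = 16.71; W sinα = 64.2
Slice 5: Δl = 3.0/cos44.7° = 4.221 m; N'_5 = 95·cos44.7° − 6·4.221 = 42.2; c'Δl = 29.54; W sinα = 66.8
Σc'Δl = 92.6 kN/m; ΣN' = 431.2 kN/m; ΣW sinα = 190.3 kN/m
Resisting = 92.6 + 431.2·tan22.8° = 92.6 + 181.3 = 273.8 kN/m
FS = 273.8 / 190.3 = 1.439

FS = 1.44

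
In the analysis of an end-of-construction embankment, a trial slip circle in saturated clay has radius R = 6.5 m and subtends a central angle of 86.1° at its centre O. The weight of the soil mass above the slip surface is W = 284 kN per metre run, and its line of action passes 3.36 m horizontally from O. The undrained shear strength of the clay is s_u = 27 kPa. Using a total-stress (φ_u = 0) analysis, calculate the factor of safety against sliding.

FS = 1.80

Taking moments about the centre O, the resisting moment is provided by the undrained shear strength acting along the arc:
Arc length L_a = R·θ = 6.5·(86.1°·π/180) = 6.5·1.5027 = 9.77 m
M_R = s_u·L_a·R = 27·9.77·6.5 = 1714.2 kN·m/m
M_D = W·d = 284·3.36 = 954.2 kN·m/m
FS = M_R / M_D = 1714.2 / 954.2 = 1.796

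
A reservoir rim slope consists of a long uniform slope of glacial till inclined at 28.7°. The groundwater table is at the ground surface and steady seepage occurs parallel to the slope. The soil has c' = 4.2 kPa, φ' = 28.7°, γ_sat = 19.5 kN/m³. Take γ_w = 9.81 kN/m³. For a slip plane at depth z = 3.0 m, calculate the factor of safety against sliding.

With seepage parallel to the slope and the water table at the surface, the effective normal stress on the slip plane uses the buoyant unit weight γ' = γ_sat − γ_w while the driving shear stress uses γ_sat:
FS = [c' + γ' z cos²β tanφ'] / [γ_sat z sinβ cosβ]
γ' = 19.5 − 9.81 = 9.69 kN/m³
Numerator = 4.2 + 9.69·3.0·cos²28.7°·tan28.7° = 4.2 + 9.69·3.0·0.7694·0.5475 = 16.445 kPa
Denominator = 19.5·3.0·sin28.7°·cos28.7° = 19.5·3.0·0.4802·0.8771 = 24.642 kPa
FS = 16.445 / 24.642 = 0.667

FS = 0.67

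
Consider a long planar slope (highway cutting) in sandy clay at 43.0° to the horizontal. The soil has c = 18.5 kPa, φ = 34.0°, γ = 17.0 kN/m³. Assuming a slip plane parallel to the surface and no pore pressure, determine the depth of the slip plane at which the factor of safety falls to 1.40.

z = 3.22 m

Setting FS = 1.40 in FS = [c + γz cos²β tanφ] / [γz sinβ cosβ] and solving for z:
z = c / [γ cosβ (FS·sinβ − cosβ·tanφ)]
  = 18.5 / [17.0·cos43.0°·(1.40·sin43.0° − cos43.0°·tan34.0°)]
  = 18.5 / [17.0·0.7314·(1.40·0.6820 − 0.7314·0.6745)]
  = 18.5 / 5.7378 = 3.224 m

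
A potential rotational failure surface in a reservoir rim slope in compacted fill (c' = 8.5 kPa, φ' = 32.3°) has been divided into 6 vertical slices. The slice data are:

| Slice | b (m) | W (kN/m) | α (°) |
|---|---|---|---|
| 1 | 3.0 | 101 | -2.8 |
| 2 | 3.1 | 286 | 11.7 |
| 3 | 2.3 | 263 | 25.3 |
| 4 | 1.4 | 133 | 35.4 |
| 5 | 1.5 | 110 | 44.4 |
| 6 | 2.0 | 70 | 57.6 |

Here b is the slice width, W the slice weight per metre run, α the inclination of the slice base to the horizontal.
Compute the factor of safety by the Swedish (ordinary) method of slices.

Ordinary method of slices: FS = Σ[c'·Δl_i + (W_i cosα_i)·tanφ'] / Σ W_i sinα_i, with Δl_i = b_i / cosα_i.
Slice 1: Δl = 3.0/cos(-2.8°) = 3.004 m; N'_1 = 101·cos(-2.8°) = 100.9; c'Δl = 25.53; W sinα = -4.9
Slice 2: Δl = 3.1/cos11.7° = 3.166 m; N'_2 = 286·cos11.7° = 280.1; c'Δl = 26.91; W sinα = 58.0
Slice 3: Δl = 2.3/cos25.3° = 2.544 m; N'_3 = 263·cos25.3° = 237.8; c'Δl = 21.62; W sinα = 112.4
Slice 4: Δl = 1.4/cos35.4° = 1.718 m; N'_4 = 133·cos35.4° = 108.4; c'Δl = 14.60; W sinα = 77.0
Slice 5: Δl = 1.5/cos44.4° = 2.099 m; N'_5 = 110·cos44.4° = 78.6; c'Δl = 17.85; W sinα = 77.0
Slice 6: Δl = 2.0/cos57.6° = 3.733 m; N'_6 = 70·cos57.6° = 37.5; c'Δl = 31.73; W sinα = 59.1
Σc'Δl = 138.2 kN/m; ΣN' = 843.2 kN/m; ΣW sinα = 378.6 kN/m
Resisting = 138.2 + 843.2·tan32.3° = 138.2 + 533.1 = 671.3 kN/m
FS = 671.3 / 378.6 = 1.773

FS = 1.77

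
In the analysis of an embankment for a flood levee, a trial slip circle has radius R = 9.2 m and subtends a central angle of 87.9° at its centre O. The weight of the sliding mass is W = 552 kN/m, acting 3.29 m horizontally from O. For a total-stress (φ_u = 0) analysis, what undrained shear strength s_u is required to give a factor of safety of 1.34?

FS = s_u·L_a·R / (W·d), so s_u = FS·W·d / (L_a·R).
Arc length L_a = R·θ = 9.2·(87.9°·π/180) = 9.2·1.5341 = 14.11 m
s_u = 1.34·552·3.29 / (14.11·9.2) = 2433.5 / 129.85 = 18.74 kPa

s_u = 18.7 kPa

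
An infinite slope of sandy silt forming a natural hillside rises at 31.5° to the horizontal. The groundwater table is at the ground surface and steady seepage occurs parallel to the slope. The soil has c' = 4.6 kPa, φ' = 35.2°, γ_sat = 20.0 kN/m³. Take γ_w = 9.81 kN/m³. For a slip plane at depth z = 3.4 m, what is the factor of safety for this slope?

FS = 0.74

With seepage parallel to the slope and the water table at the surface, the effective normal stress on the slip plane uses the buoyant unit weight γ' = γ_sat − γ_w while the driving shear stress uses γ_sat:
FS = [c' + γ' z cos²β tanφ'] / [γ_sat z sinβ cosβ]
γ' = 20.0 − 9.81 = 10.19 kN/m³
Numerator = 4.6 + 10.19·3.4·cos²31.5°·tan35.2° = 4.6 + 10.19·3.4·0.7270·0.7054 = 22.368 kPa
Denominator = 20.0·3.4·sin31.5°·cos31.5° = 20.0·3.4·0.5225·0.8526 = 30.294 kPa
FS = 22.368 / 30.294 = 0.738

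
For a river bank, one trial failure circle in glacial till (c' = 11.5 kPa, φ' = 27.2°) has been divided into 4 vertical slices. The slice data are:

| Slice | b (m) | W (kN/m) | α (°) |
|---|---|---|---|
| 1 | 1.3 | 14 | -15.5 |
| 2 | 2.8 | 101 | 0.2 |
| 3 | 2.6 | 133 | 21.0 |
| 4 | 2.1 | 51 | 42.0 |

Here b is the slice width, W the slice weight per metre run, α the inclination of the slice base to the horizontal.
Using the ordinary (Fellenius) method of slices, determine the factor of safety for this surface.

Ordinary method of slices: FS = Σ[c'·Δl_i + (W_i cosα_i)·tanφ'] / Σ W_i sinα_i, with Δl_i = b_i / cosα_i.
Slice 1: Δl = 1.3/cos(-15.5°) = 1.349 m; N'_1 = 14·cos(-15.5°) = 13.5; c'Δl = 15.51; W sinα = -3.7
Slice 2: Δl = 2.8/cos0.2° = 2.800 m; N'_2 = 101·cos0.2° = 101.0; c'Δl = 32.20; W sinα = 0.4
Slice 3: Δl = 2.6/cos21.0° = 2.785 m; N'_3 = 133·cos21.0° = 124.2; c'Δl = 32.03; W sinα = 47.7
Slice 4: Δl = 2.1/cos42.0° = 2.826 m; N'_4 = 51·cos42.0° = 37.9; c'Δl = 32.50; W sinα = 34.1
Σc'Δl = 112.2 kN/m; ΣN' = 276.6 kN/m; ΣW sinα = 78.4 kN/m
Resisting = 112.2 + 276.6·tan27.2° = 112.2 + 142.1 = 254.4 kN/m
FS = 254.4 / 78.4 = 3.245

FS = 3.24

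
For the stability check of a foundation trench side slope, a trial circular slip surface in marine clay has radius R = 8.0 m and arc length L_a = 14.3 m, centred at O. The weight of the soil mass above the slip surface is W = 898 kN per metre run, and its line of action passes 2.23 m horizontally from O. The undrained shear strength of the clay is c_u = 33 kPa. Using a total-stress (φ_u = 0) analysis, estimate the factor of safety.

Taking moments about the centre O, the resisting moment is provided by the undrained shear strength acting along the arc:
M_R = c_u·L_a·R = 33·14.30·8.0 = 3775.2 kN·m/m
M_D = W·d = 898·2.23 = 2002.5 kN·m/m
FS = M_R / M_D = 3775.2 / 2002.5 = 1.885

FS = 1.89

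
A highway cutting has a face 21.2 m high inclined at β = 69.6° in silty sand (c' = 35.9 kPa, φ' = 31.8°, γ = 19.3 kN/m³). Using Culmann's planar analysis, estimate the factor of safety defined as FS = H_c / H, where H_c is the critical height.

H_c = (4c'/γ) · sinβ cosφ' / [1 − cos(β − φ')]
    = (4·35.9/19.3) · sin69.6°·cos31.8° / [1 − cos37.8°]
    = 7.440 · 0.7966 / 0.2098 = 28.24 m
FS = H_c / H = 28.24 / 21.2 = 1.332

FS = 1.33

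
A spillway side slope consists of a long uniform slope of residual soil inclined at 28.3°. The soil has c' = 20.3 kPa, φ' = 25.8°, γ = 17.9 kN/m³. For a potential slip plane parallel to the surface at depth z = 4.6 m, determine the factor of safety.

FS = 1.49

For an infinite slope with a slip plane parallel to the surface (no pore pressure): FS = [c' + γz cos²β tanφ'] / [γz sinβ cosβ].
γz = 17.9·4.6 = 82.34 kN/m²
Numerator = 20.3 + 82.34·cos²28.3°·tan25.8° = 20.3 + 82.34·0.7752·0.4834 = 51.158 kPa
Denominator = 82.34·sin28.3°·cos28.3° = 82.34·0.4741·0.8805 = 34.371 kPa
FS = 51.158 / 34.371 = 1.488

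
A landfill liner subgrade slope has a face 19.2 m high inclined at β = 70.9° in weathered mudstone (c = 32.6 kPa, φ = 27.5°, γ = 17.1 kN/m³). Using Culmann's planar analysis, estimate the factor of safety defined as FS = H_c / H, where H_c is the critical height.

FS = 1.22

H_c = (4c/γ) · sinβ cosφ / [1 − cos(β − φ)]
    = (4·32.6/17.1) · sin70.9°·cos27.5° / [1 − cos43.4°]
    = 7.626 · 0.8382 / 0.2734 = 23.38 m
FS = H_c / H = 23.38 / 19.2 = 1.218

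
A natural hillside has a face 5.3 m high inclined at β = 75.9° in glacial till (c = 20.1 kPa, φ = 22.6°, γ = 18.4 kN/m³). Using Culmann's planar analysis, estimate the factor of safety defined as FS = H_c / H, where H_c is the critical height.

FS = 1.83

H_c = (4c/γ) · sinβ cosφ / [1 − cos(β − φ)]
    = (4·20.1/18.4) · sin75.9°·cos22.6° / [1 − cos53.3°]
    = 4.370 · 0.8954 / 0.4024 = 9.72 m
FS = H_c / H = 9.72 / 5.3 = 1.835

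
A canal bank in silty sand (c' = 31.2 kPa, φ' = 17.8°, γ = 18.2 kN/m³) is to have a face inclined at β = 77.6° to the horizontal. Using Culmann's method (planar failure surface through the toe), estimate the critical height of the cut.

H_c = 12.83 m

Culmann's analysis gives the critical failure plane at α_cr = (β + φ')/2 = (77.6 + 17.8)/2 = 47.7°, and the critical height
H_c = (4c'/γ) · sinβ cosφ' / [1 − cos(β − φ')]
    = (4·31.2/18.2) · sin77.6°·cos17.8° / [1 − cos(59.8°)]
    = 6.857 · 0.9767·0.9521 / [1 − 0.5030]
    = 6.857 · 0.9299 / 0.4970
    = 12.83 m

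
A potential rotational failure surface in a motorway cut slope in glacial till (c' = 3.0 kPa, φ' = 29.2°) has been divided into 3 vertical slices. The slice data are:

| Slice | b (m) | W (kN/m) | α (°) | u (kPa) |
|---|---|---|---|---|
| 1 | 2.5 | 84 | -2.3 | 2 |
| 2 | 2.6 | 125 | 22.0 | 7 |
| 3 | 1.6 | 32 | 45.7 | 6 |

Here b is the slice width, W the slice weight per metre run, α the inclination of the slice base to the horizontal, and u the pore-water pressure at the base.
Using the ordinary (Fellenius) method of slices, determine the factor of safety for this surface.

Ordinary method of slices: FS = Σ[c'·Δl_i + (W_i cosα_i − u_i·Δl_i)·tanφ'] / Σ W_i sinα_i, with Δl_i = b_i / cosα_i.
Slice 1: Δl = 2.5/cos(-2.3°) = 2.502 m; N'_1 = 84·cos(-2.3°) − 2·2.502 = 78.9; c'Δl = 7.51; W sinα = -3.4
Slice 2: Δl = 2.6/cos22.0° = 2.804 m; N'_2 = 125·cos22.0° − 7·2.804 = 96.3; c'Δl = 8.41; W sinα = 46.8
Slice 3: Δl = 1.6/cos45.7° = 2.291 m; N'_3 = 32·cos45.7° − 6·2.291 = 8.6; c'Δl = 6.87; W sinα = 22.9
Σc'Δl = 22.8 kN/m; ΣN' = 183.8 kN/m; ΣW sinα = 66.4 kN/m
Resisting = 22.8 + 183.8·tan29.2° = 22.8 + 102.7 = 125.5 kN/m
FS = 125.5 / 66.4 = 1.892

FS = 1.89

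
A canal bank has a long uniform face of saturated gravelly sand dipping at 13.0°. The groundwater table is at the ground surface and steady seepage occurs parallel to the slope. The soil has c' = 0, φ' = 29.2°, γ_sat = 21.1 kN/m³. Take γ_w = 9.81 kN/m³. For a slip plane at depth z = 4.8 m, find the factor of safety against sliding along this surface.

With seepage parallel to the slope and the water table at the surface, the effective normal stress on the slip plane uses the buoyant unit weight γ' = γ_sat − γ_w while the driving shear stress uses γ_sat:
FS = [c' + γ' z cos²β tanφ'] / [γ_sat z sinβ cosβ]
(For c' = 0 this reduces to FS = (γ'/γ_sat)·tanφ'/tanβ.)
γ' = 21.1 − 9.81 = 11.29 kN/m³
Numerator = 0.0 + 11.29·4.8·cos²13.0°·tan29.2° = 0.0 + 11.29·4.8·0.9494·0.5589 = 28.754 kPa
Denominator = 21.1·4.8·sin13.0°·cos13.0° = 21.1·4.8·0.2250·0.9744 = 22.199 kPa
FS = 28.754 / 22.199 = 1.295

FS = 1.30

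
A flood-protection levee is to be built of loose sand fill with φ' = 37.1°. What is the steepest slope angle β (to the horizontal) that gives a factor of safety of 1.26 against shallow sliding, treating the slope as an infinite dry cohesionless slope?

For an infinite dry cohesionless slope FS = tanφ'/tanβ, so tanβ = tanφ' / FS.
tanβ = tan37.1° / 1.26 = 0.7563 / 1.26 = 0.6002
β = arctan(0.6002) = 30.97°

β = 31.0°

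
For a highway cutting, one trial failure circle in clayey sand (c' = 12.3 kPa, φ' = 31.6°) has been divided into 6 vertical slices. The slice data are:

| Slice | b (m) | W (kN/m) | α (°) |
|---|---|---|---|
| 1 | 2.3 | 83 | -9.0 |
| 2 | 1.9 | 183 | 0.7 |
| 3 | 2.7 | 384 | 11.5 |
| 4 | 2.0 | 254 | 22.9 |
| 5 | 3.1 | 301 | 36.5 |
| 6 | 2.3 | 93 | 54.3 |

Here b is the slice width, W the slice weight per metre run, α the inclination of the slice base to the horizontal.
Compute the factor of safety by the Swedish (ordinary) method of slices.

Ordinary method of slices: FS = Σ[c'·Δl_i + (W_i cosα_i)·tanφ'] / Σ W_i sinα_i, with Δl_i = b_i / cosα_i.
Slice 1: Δl = 2.3/cos(-9.0°) = 2.329 m; N'_1 = 83·cos(-9.0°) = 82.0; c'Δl = 28.64; W sinα = -13.0
Slice 2: Δl = 1.9/cos0.7° = 1.900 m; N'_2 = 183·cos0.7° = 183.0; c'Δl = 23.37; W sinα = 2.2
Slice 3: Δl = 2.7/cos11.5° = 2.755 m; N'_3 = 384·cos11.5° = 376.3; c'Δl = 33.89; W sinα = 76.6
Slice 4: Δl = 2.0/cos22.9° = 2.171 m; N'_4 = 254·cos22.9° = 234.0; c'Δl = 26.70; W sinα = 98.8
Slice 5: Δl = 3.1/cos36.5° = 3.856 m; N'_5 = 301·cos36.5° = 242.0; c'Δl = 47.43; W sinα = 179.0
Slice 6: Δl = 2.3/cos54.3° = 3.941 m; N'_6 = 93·cos54.3° = 54.3; c'Δl = 48.48; W sinα = 75.5
Σc'Δl = 208.5 kN/m; ΣN' = 1171.5 kN/m; ΣW sinα = 419.2 kN/m
Resisting = 208.5 + 1171.5·tan31.6° = 208.5 + 720.7 = 929.2 kN/m
FS = 929.2 / 419.2 = 2.217

FS = 2.22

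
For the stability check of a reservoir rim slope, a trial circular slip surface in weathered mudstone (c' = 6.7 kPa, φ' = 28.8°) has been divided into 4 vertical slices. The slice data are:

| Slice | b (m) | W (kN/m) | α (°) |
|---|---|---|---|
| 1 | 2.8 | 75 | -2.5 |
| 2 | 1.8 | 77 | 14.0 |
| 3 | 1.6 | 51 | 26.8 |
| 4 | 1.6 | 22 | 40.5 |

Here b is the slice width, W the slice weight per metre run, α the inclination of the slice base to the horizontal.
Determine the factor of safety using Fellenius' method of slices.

Ordinary method of slices: FS = Σ[c'·Δl_i + (W_i cosα_i)·tanφ'] / Σ W_i sinα_i, with Δl_i = b_i / cosα_i.
Slice 1: Δl = 2.8/cos(-2.5°) = 2.803 m; N'_1 = 75·cos(-2.5°) = 74.9; c'Δl = 18.78; W sinα = -3.3
Slice 2: Δl = 1.8/cos14.0° = 1.855 m; N'_2 = 77·cos14.0° = 74.7; c'Δl = 12.43; W sinα = 18.6
Slice 3: Δl = 1.6/cos26.8° = 1.793 m; N'_3 = 51·cos26.8° = 45.5; c'Δl = 12.01; W sinα = 23.0
Slice 4: Δl = 1.6/cos40.5° = 2.104 m; N'_4 = 22·cos40.5° = 16.7; c'Δl = 14.10; W sinα = 14.3
Σc'Δl = 57.3 kN/m; ΣN' = 211.9 kN/m; ΣW sinα = 52.6 kN/m
Resisting = 57.3 + 211.9·tan28.8° = 57.3 + 116.5 = 173.8 kN/m
FS = 173.8 / 52.6 = 3.302

FS = 3.30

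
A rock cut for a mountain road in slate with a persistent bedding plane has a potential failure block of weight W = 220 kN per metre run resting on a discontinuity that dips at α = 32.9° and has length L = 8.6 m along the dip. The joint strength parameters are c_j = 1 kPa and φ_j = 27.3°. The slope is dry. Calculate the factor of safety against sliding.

FS = 0.87

Resolving the block weight along and normal to the plane and applying the Mohr–Coulomb strength on the joint:
N' = W cosα = 220·cos32.9° = 184.7 kN/m
Driving force T = W sinα = 220·sin32.9° = 119.5 kN/m
Resisting force R = c_j·L + N'·tanφ_j = 1·8.6 + 184.7·tan27.3° = 8.6 + 95.3 = 103.9 kN/m
FS = R / T = 103.9 / 119.5 = 0.870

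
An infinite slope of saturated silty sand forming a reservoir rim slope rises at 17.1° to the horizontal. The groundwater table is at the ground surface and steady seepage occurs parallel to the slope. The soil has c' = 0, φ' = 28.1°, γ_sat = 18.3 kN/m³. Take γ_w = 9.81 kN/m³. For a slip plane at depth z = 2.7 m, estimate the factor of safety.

With seepage parallel to the slope and the water table at the surface, the effective normal stress on the slip plane uses the buoyant unit weight γ' = γ_sat − γ_w while the driving shear stress uses γ_sat:
FS = [c' + γ' z cos²β tanφ'] / [γ_sat z sinβ cosβ]
(For c' = 0 this reduces to FS = (γ'/γ_sat)·tanφ'/tanβ.)
γ' = 18.3 − 9.81 = 8.49 kN/m³
Numerator = 0.0 + 8.49·2.7·cos²17.1°·tan28.1° = 0.0 + 8.49·2.7·0.9135·0.5340 = 11.181 kPa
Denominator = 18.3·2.7·sin17.1°·cos17.1° = 18.3·2.7·0.2940·0.9558 = 13.886 kPa
FS = 11.181 / 13.886 = 0.805

FS = 0.81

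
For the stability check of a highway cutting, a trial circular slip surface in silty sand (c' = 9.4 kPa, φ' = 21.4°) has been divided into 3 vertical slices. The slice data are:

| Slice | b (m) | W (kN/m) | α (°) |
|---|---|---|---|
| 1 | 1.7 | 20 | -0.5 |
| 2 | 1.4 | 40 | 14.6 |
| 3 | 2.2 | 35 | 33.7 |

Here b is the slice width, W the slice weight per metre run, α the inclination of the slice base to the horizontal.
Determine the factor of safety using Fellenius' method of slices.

FS = 3.03

Ordinary method of slices: FS = Σ[c'·Δl_i + (W_i cosα_i)·tanφ'] / Σ W_i sinα_i, with Δl_i = b_i / cosα_i.
Slice 1: Δl = 1.7/cos(-0.5°) = 1.700 m; N'_1 = 20·cos(-0.5°) = 20.0; c'Δl = 15.98; W sinα = -0.2
Slice 2: Δl = 1.4/cos14.6° = 1.447 m; N'_2 = 40·cos14.6° = 38.7; c'Δl = 13.60; W sinα = 10.1
Slice 3: Δl = 2.2/cos33.7° = 2.644 m; N'_3 = 35·cos33.7° = 29.1; c'Δl = 24.86; W sinα = 19.4
Σc'Δl = 54.4 kN/m; ΣN' = 87.8 kN/m; ΣW sinα = 29.3 kN/m
Resisting = 54.4 + 87.8·tan21.4° = 54.4 + 34.4 = 88.9 kN/m
FS = 88.9 / 29.3 = 3.030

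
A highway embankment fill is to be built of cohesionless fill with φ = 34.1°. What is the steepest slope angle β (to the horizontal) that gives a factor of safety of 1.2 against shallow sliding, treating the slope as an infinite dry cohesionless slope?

For an infinite dry cohesionless slope FS = tanφ/tanβ, so tanβ = tanφ / FS.
tanβ = tan34.1° / 1.2 = 0.6771 / 1.2 = 0.5642
β = arctan(0.5642) = 29.43°

β = 29.4°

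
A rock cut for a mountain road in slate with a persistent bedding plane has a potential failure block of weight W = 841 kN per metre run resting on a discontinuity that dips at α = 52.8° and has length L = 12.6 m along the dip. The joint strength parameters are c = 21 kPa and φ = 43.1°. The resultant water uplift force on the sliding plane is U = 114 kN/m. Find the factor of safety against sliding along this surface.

FS = 0.95

Resolving the block weight along and normal to the plane and applying the Mohr–Coulomb strength on the joint:
N' = W cosα − U = 841·cos52.8° − 114 = 394.5 kN/m
Driving force T = W sinα = 841·sin52.8° = 669.9 kN/m
Resisting force R = c·L + N'·tanφ = 21·12.6 + 394.5·tan43.1° = 264.6 + 369.1 = 633.7 kN/m
FS = R / T = 633.7 / 669.9 = 0.946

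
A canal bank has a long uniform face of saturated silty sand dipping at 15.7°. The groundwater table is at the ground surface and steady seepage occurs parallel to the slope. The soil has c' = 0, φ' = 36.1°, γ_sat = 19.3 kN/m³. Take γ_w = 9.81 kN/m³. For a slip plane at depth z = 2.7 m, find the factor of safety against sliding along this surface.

FS = 1.28

With seepage parallel to the slope and the water table at the surface, the effective normal stress on the slip plane uses the buoyant unit weight γ' = γ_sat − γ_w while the driving shear stress uses γ_sat:
FS = [c' + γ' z cos²β tanφ'] / [γ_sat z sinβ cosβ]
(For c' = 0 this reduces to FS = (γ'/γ_sat)·tanφ'/tanβ.)
γ' = 19.3 − 9.81 = 9.49 kN/m³
Numerator = 0.0 + 9.49·2.7·cos²15.7°·tan36.1° = 0.0 + 9.49·2.7·0.9268·0.7292 = 17.316 kPa
Denominator = 19.3·2.7·sin15.7°·cos15.7° = 19.3·2.7·0.2706·0.9627 = 13.575 kPa
FS = 17.316 / 13.575 = 1.276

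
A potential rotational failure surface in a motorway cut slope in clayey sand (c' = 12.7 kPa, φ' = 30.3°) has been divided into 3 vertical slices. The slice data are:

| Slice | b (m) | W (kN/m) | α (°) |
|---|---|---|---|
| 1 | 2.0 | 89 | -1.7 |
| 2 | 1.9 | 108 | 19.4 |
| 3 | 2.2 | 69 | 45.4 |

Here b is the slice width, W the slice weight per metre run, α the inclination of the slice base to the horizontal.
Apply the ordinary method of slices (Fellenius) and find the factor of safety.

FS = 2.80

Ordinary method of slices: FS = Σ[c'·Δl_i + (W_i cosα_i)·tanφ'] / Σ W_i sinα_i, with Δl_i = b_i / cosα_i.
Slice 1: Δl = 2.0/cos(-1.7°) = 2.001 m; N'_1 = 89·cos(-1.7°) = 89.0; c'Δl = 25.41; W sinα = -2.6
Slice 2: Δl = 1.9/cos19.4° = 2.014 m; N'_2 = 108·cos19.4° = 101.9; c'Δl = 25.58; W sinα = 35.9
Slice 3: Δl = 2.2/cos45.4° = 3.133 m; N'_3 = 69·cos45.4° = 48.4; c'Δl = 39.79; W sinα = 49.1
Σc'Δl = 90.8 kN/m; ΣN' = 239.3 kN/m; ΣW sinα = 82.4 kN/m
Resisting = 90.8 + 239.3·tan30.3° = 90.8 + 139.8 = 230.6 kN/m
FS = 230.6 / 82.4 = 2.800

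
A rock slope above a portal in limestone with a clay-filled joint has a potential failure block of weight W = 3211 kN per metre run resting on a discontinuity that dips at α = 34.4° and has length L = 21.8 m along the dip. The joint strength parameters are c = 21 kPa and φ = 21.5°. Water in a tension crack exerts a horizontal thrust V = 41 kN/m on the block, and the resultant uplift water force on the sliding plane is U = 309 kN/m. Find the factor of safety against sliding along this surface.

FS = 0.74

Resolving the block weight along and normal to the plane and applying the Mohr–Coulomb strength on the joint:
N' = W cosα − U − V sinα = 3211·cos34.4° − 309 − 41·sin34.4° = 2317.3 kN/m
Driving force T = W sinα + V cosα = 3211·sin34.4° + 41·cos34.4° = 1847.9 kN/m
Resisting force R = c·L + N'·tanφ = 21·21.8 + 2317.3·tan21.5° = 457.8 + 912.8 = 1370.6 kN/m
FS = R / T = 1370.6 / 1847.9 = 0.742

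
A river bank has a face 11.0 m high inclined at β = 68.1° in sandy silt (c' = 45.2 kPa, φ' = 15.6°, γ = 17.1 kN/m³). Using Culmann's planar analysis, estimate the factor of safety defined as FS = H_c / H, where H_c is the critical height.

FS = 2.20

H_c = (4c'/γ) · sinβ cosφ' / [1 − cos(β − φ')]
    = (4·45.2/17.1) · sin68.1°·cos15.6° / [1 − cos52.5°]
    = 10.573 · 0.8937 / 0.3912 = 24.15 m
FS = H_c / H = 24.15 / 11.0 = 2.196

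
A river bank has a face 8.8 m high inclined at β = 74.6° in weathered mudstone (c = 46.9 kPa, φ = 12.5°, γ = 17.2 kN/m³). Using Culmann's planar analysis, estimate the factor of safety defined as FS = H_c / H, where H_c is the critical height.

H_c = (4c/γ) · sinβ cosφ / [1 − cos(β − φ)]
    = (4·46.9/17.2) · sin74.6°·cos12.5° / [1 − cos62.1°]
    = 10.907 · 0.9412 / 0.5321 = 19.29 m
FS = H_c / H = 19.29 / 8.8 = 2.193

FS = 2.19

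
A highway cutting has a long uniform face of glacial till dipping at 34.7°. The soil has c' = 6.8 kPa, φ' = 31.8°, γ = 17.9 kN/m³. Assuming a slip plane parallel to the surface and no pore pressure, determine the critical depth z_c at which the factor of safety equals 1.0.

z_c = 7.76 m

Setting FS = 1.00 in FS = [c' + γz cos²β tanφ'] / [γz sinβ cosβ] and solving for z:
z = c' / [γ cosβ (FS·sinβ − cosβ·tanφ')]
  = 6.8 / [17.9·cos34.7°·(1.00·sin34.7° − cos34.7°·tan31.8°)]
  = 6.8 / [17.9·0.8221·(1.00·0.5693 − 0.8221·0.6200)]
  = 6.8 / 0.8760 = 7.762 m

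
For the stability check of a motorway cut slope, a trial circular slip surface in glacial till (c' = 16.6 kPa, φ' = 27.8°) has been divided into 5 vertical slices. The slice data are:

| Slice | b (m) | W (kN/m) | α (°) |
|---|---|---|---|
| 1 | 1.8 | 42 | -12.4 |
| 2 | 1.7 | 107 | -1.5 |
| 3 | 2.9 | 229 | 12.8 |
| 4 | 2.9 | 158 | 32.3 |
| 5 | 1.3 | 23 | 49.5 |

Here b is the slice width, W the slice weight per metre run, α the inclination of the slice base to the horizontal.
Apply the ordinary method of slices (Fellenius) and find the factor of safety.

FS = 3.35

Ordinary method of slices: FS = Σ[c'·Δl_i + (W_i cosα_i)·tanφ'] / Σ W_i sinα_i, with Δl_i = b_i / cosα_i.
Slice 1: Δl = 1.8/cos(-12.4°) = 1.843 m; N'_1 = 42·cos(-12.4°) = 41.0; c'Δl = 30.59; W sinα = -9.0
Slice 2: Δl = 1.7/cos(-1.5°) = 1.701 m; N'_2 = 107·cos(-1.5°) = 107.0; c'Δl = 28.23; W sinα = -2.8
Slice 3: Δl = 2.9/cos12.8° = 2.974 m; N'_3 = 229·cos12.8° = 223.3; c'Δl = 49.37; W sinα = 50.7
Slice 4: Δl = 2.9/cos32.3° = 3.431 m; N'_4 = 158·cos32.3° = 133.6; c'Δl = 56.95; W sinα = 84.4
Slice 5: Δl = 1.3/cos49.5° = 2.002 m; N'_5 = 23·cos49.5° = 14.9; c'Δl = 33.23; W sinα = 17.5
Σc'Δl = 198.4 kN/m; ΣN' = 519.8 kN/m; ΣW sinα = 140.8 kN/m
Resisting = 198.4 + 519.8·tan27.8° = 198.4 + 274.0 = 472.4 kN/m
FS = 472.4 / 140.8 = 3.355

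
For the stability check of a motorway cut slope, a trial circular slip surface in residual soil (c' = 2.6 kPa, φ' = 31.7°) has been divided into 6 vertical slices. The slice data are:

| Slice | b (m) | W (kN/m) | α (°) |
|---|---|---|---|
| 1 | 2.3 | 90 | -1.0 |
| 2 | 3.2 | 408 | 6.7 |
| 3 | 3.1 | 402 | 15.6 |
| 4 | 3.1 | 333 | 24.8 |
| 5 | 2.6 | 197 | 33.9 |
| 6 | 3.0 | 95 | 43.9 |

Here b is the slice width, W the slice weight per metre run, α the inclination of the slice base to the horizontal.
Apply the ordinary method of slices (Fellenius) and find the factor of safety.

Ordinary method of slices: FS = Σ[c'·Δl_i + (W_i cosα_i)·tanφ'] / Σ W_i sinα_i, with Δl_i = b_i / cosα_i.
Slice 1: Δl = 2.3/cos(-1.0°) = 2.300 m; N'_1 = 90·cos(-1.0°) = 90.0; c'Δl = 5.98; W sinα = -1.6
Slice 2: Δl = 3.2/cos6.7° = 3.222 m; N'_2 = 408·cos6.7° = 405.2; c'Δl = 8.38; W sinα = 47.6
Slice 3: Δl = 3.1/cos15.6° = 3.219 m; N'_3 = 402·cos15.6° = 387.2; c'Δl = 8.37; W sinα = 108.1
Slice 4: Δl = 3.1/cos24.8° = 3.415 m; N'_4 = 333·cos24.8° = 302.3; c'Δl = 8.88; W sinα = 139.7
Slice 5: Δl = 2.6/cos33.9° = 3.132 m; N'_5 = 197·cos33.9° = 163.5; c'Δl = 8.14; W sinα = 109.9
Slice 6: Δl = 3.0/cos43.9° = 4.163 m; N'_6 = 95·cos43.9° = 68.5; c'Δl = 10.83; W sinα = 65.9
Σc'Δl = 50.6 kN/m; ΣN' = 1416.6 kN/m; ΣW sinα = 469.6 kN/m
Resisting = 50.6 + 1416.6·tan31.7° = 50.6 + 874.9 = 925.5 kN/m
FS = 925.5 / 469.6 = 1.971

FS = 1.97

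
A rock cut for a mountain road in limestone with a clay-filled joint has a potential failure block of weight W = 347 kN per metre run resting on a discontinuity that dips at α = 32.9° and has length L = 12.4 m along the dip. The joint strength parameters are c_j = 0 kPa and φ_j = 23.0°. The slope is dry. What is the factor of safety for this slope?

Resolving the block weight along and normal to the plane and applying the Mohr–Coulomb strength on the joint:
N' = W cosα = 347·cos32.9° = 291.3 kN/m
Driving force T = W sinα = 347·sin32.9° = 188.5 kN/m
Resisting force R = c_j·L + N'·tanφ_j = 0·12.4 + 291.3·tan23.0° = 0.0 + 123.7 = 123.7 kN/m
FS = R / T = 123.7 / 188.5 = 0.656

FS = 0.66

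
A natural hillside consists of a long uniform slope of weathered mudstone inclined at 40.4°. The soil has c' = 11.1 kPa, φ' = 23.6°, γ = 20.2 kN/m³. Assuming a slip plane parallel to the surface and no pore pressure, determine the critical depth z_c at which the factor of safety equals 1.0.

z_c = 2.29 m

Setting FS = 1.00 in FS = [c' + γz cos²β tanφ'] / [γz sinβ cosβ] and solving for z:
z = c' / [γ cosβ (FS·sinβ − cosβ·tanφ')]
  = 11.1 / [20.2·cos40.4°·(1.00·sin40.4° − cos40.4°·tan23.6°)]
  = 11.1 / [20.2·0.7615·(1.00·0.6481 − 0.7615·0.4369)]
  = 11.1 / 4.8520 = 2.288 m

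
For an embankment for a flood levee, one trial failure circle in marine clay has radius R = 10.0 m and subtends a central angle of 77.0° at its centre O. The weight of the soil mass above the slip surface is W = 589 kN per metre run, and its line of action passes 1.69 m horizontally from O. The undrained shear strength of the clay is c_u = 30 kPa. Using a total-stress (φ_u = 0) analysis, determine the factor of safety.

FS = 4.05

Taking moments about the centre O, the resisting moment is provided by the undrained shear strength acting along the arc:
Arc length L_a = R·θ = 10.0·(77.0°·π/180) = 10.0·1.3439 = 13.44 m
M_R = c_u·L_a·R = 30·13.44·10.0 = 4031.7 kN·m/m
M_D = W·d = 589·1.69 = 995.4 kN·m/m
FS = M_R / M_D = 4031.7 / 995.4 = 4.050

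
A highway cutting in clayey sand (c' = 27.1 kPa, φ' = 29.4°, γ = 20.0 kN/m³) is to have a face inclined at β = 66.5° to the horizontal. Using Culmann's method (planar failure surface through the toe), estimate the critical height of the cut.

H_c = 21.39 m

Culmann's analysis gives the critical failure plane at α_cr = (β + φ')/2 = (66.5 + 29.4)/2 = 48.0°, and the critical height
H_c = (4c'/γ) · sinβ cosφ' / [1 − cos(β − φ')]
    = (4·27.1/20.0) · sin66.5°·cos29.4° / [1 − cos(37.1°)]
    = 5.420 · 0.9171·0.8712 / [1 − 0.7976]
    = 5.420 · 0.7990 / 0.2024
    = 21.39 m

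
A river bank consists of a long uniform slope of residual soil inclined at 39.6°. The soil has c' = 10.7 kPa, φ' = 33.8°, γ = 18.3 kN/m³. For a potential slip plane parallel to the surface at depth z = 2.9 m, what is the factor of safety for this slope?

For an infinite slope with a slip plane parallel to the surface (no pore pressure): FS = [c' + γz cos²β tanφ'] / [γz sinβ cosβ].
γz = 18.3·2.9 = 53.07 kN/m²
Numerator = 10.7 + 53.07·cos²39.6°·tan33.8° = 10.7 + 53.07·0.5937·0.6694 = 31.792 kPa
Denominator = 53.07·sin39.6°·cos39.6° = 53.07·0.6374·0.7705 = 26.065 kPa
FS = 31.792 / 26.065 = 1.220

FS = 1.22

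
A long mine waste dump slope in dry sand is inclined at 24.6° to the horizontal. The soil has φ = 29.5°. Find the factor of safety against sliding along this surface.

FS = 1.24

For a dry cohesionless infinite slope the factor of safety is FS = tanφ / tanβ.
FS = tan29.5° / tan24.6° = 0.5658 / 0.4578 = 1.236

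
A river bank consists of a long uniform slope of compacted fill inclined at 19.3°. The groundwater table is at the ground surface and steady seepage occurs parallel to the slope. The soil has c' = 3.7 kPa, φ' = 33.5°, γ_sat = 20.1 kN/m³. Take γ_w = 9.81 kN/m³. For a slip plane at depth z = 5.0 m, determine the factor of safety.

FS = 1.09

With seepage parallel to the slope and the water table at the surface, the effective normal stress on the slip plane uses the buoyant unit weight γ' = γ_sat − γ_w while the driving shear stress uses γ_sat:
FS = [c' + γ' z cos²β tanφ'] / [γ_sat z sinβ cosβ]
γ' = 20.1 − 9.81 = 10.29 kN/m³
Numerator = 3.7 + 10.29·5.0·cos²19.3°·tan33.5° = 3.7 + 10.29·5.0·0.8908·0.6619 = 34.034 kPa
Denominator = 20.1·5.0·sin19.3°·cos19.3° = 20.1·5.0·0.3305·0.9438 = 31.350 kPa
FS = 34.034 / 31.350 = 1.086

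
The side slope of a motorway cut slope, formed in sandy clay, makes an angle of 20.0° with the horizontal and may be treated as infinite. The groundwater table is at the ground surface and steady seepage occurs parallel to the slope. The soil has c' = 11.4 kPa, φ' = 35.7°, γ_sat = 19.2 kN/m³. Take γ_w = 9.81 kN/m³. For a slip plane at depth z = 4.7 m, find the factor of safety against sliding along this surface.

FS = 1.36

With seepage parallel to the slope and the water table at the surface, the effective normal stress on the slip plane uses the buoyant unit weight γ' = γ_sat − γ_w while the driving shear stress uses γ_sat:
FS = [c' + γ' z cos²β tanφ'] / [γ_sat z sinβ cosβ]
γ' = 19.2 − 9.81 = 9.39 kN/m³
Numerator = 11.4 + 9.39·4.7·cos²20.0°·tan35.7° = 11.4 + 9.39·4.7·0.8830·0.7186 = 39.403 kPa
Denominator = 19.2·4.7·sin20.0°·cos20.0° = 19.2·4.7·0.3420·0.9397 = 29.003 kPa
FS = 39.403 / 29.003 = 1.359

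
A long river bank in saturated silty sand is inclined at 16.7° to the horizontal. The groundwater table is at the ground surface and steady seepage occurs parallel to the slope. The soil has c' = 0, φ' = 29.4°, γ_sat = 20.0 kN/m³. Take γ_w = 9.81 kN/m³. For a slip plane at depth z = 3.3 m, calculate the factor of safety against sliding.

FS = 0.96

With seepage parallel to the slope and the water table at the surface, the effective normal stress on the slip plane uses the buoyant unit weight γ' = γ_sat − γ_w while the driving shear stress uses γ_sat:
FS = [c' + γ' z cos²β tanφ'] / [γ_sat z sinβ cosβ]
(For c' = 0 this reduces to FS = (γ'/γ_sat)·tanφ'/tanβ.)
γ' = 20.0 − 9.81 = 10.19 kN/m³
Numerator = 0.0 + 10.19·3.3·cos²16.7°·tan29.4° = 0.0 + 10.19·3.3·0.9174·0.5635 = 17.383 kPa
Denominator = 20.0·3.3·sin16.7°·cos16.7° = 20.0·3.3·0.2874·0.9578 = 18.166 kPa
FS = 17.383 / 18.166 = 0.957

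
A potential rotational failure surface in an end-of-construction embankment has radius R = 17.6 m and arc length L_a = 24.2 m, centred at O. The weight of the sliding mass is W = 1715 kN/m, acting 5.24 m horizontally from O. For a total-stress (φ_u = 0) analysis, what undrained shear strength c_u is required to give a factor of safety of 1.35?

FS = c_u·L_a·R / (W·d), so c_u = FS·W·d / (L_a·R).
c_u = 1.35·1715·5.24 / (24.20·17.6) = 12131.9 / 425.92 = 28.48 kPa

c_u = 28.5 kPa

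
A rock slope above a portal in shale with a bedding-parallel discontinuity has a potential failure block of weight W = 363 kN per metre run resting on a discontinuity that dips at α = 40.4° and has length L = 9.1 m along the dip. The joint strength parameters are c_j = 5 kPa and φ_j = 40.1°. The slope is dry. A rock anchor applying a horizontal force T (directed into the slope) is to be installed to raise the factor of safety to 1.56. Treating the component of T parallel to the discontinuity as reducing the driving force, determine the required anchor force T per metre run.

Resolving forces along and normal to the sliding plane, with the horizontal anchor force T adding T·sinα to the effective normal force and T·cosα acting up the plane against the driving force:
FS = [c_jL + (W cosα + T sinα) tanφ_j] / [W sinα − T cosα]
Without the anchor: N' = 276.4 kN/m, driving T_d = 235.3 kN/m, resisting R = 5·9.1 + 276.4·tan40.1° = 278.3 kN/m, FS = 1.18.
Setting FS = 1.56 and solving for T:
1.56·(235.3 − T cos40.4°) = 278.3 + T sin40.4°·tan40.1°
T·(sin40.4°·tan40.1° + 1.56·cos40.4°) = 1.56·235.3 − 278.3
T·(0.6481·0.8421 + 1.56·0.7615) = 367.0 − 278.3 = 88.7
T·1.7338 = 88.7
T = 51.2 kN/m

T = 51 kN/m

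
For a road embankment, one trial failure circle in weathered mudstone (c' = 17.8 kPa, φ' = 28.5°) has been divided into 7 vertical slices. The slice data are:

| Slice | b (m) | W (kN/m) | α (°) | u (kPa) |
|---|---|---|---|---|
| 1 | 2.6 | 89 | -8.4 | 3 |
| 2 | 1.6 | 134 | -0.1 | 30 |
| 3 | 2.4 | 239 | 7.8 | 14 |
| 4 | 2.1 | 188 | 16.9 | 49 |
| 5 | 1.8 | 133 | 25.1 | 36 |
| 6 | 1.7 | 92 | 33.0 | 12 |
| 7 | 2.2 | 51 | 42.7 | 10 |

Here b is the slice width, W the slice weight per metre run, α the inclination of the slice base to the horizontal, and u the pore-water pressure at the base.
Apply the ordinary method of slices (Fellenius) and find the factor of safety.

Ordinary method of slices: FS = Σ[c'·Δl_i + (W_i cosα_i − u_i·Δl_i)·tanφ'] / Σ W_i sinα_i, with Δl_i = b_i / cosα_i.
Slice 1: Δl = 2.6/cos(-8.4°) = 2.628 m; N'_1 = 89·cos(-8.4°) − 3·2.628 = 80.2; c'Δl = 46.78; W sinα = -13.0
Slice 2: Δl = 1.6/cos(-0.1°) = 1.600 m; N'_2 = 134·cos(-0.1°) − 30·1.600 = 86.0; c'Δl = 28.48; W sinα = -0.2
Slice 3: Δl = 2.4/cos7.8° = 2.422 m; N'_3 = 239·cos7.8° − 14·2.422 = 202.9; c'Δl = 43.12; W sinα = 32.4
Slice 4: Δl = 2.1/cos16.9° = 2.195 m; N'_4 = 188·cos16.9° − 49·2.195 = 72.3; c'Δl = 39.07; W sinα = 54.7
Slice 5: Δl = 1.8/cos25.1° = 1.988 m; N'_5 = 133·cos25.1° − 36·1.988 = 48.9; c'Δl = 35.38; W sinα = 56.4
Slice 6: Δl = 1.7/cos33.0° = 2.027 m; N'_6 = 92·cos33.0° − 12·2.027 = 52.8; c'Δl = 36.08; W sinα = 50.1
Slice 7: Δl = 2.2/cos42.7° = 2.994 m; N'_7 = 51·cos42.7° − 10·2.994 = 7.5; c'Δl = 53.29; W sinα = 34.6
Σc'Δl = 282.2 kN/m; ΣN' = 550.6 kN/m; ΣW sinα = 215.0 kN/m
Resisting = 282.2 + 550.6·tan28.5° = 282.2 + 299.0 = 581.2 kN/m
FS = 581.2 / 215.0 = 2.704

FS = 2.70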